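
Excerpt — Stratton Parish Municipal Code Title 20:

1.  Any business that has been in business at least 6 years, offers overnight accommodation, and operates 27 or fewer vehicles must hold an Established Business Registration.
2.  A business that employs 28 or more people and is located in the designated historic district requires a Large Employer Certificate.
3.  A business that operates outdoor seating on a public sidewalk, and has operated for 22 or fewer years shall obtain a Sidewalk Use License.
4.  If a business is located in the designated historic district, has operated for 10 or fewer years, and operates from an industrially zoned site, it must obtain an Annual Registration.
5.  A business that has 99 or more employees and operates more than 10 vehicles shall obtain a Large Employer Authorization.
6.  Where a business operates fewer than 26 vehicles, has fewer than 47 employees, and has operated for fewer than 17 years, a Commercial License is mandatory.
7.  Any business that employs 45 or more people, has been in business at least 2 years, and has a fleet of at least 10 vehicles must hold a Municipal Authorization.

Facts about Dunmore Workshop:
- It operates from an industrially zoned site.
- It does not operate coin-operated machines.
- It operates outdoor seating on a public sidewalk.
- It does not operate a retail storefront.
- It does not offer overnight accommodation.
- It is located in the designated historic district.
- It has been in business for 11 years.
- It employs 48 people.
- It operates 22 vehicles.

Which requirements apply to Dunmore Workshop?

Large Employer Certificate, Municipal Authorization, Sidewalk Use License

1. years in business 11 ≥ 6; does not offer overnight accommodation; vehicles 22 ≤ 27 → Established Business Registration not required.
2. employees 48 ≥ 28; is located in the designated historic district → Large Employer Certificate required.
3. operates outdoor seating on a public sidewalk; years in business 11 ≤ 22 → Sidewalk Use License required.
4. is located in the designated historic district; years in business 11 > 10; operates from an industrially zoned site → Annual Registration not required.
5. employees 48 < 99; vehicles 22 > 10 → Large Employer Authorization not required.
6. vehicles 22 < 26; employees 48 ≥ 47; years in business 11 < 17 → Commercial License not required.
7. employees 48 ≥ 45; years in business 11 ≥ 2; vehicles 22 ≥ 10 → Municipal Authorization required.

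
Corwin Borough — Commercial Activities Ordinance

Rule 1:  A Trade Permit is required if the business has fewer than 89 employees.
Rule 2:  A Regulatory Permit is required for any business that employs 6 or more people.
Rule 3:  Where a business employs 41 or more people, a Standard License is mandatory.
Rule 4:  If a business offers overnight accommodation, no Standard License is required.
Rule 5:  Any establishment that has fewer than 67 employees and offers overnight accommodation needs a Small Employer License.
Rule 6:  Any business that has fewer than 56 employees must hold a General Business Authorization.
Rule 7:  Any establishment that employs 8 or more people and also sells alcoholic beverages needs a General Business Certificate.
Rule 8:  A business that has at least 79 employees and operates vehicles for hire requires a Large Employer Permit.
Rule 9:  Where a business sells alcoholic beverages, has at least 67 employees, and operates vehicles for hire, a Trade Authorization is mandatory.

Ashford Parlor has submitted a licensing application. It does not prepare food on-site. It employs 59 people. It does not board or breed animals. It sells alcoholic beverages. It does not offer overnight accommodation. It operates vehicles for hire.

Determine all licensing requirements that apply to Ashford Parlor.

Rule 1: employees 59 < 89 → Trade Permit required.
Rule 2: employees 59 ≥ 6 → Regulatory Permit required.
Rule 3: employees 59 ≥ 41 → Standard License required.
Rule 4: does not offer overnight accommodation → Standard License exemption does not apply.
Rule 5: employees 59 < 67; does not offer overnight accommodation → Small Employer License not required.
Rule 6: employees 59 ≥ 56 → General Business Authorization not required.
Rule 7: employees 59 ≥ 8; sells alcoholic beverages → General Business Certificate required.
Rule 8: employees 59 < 79; operates vehicles for hire → Large Employer Permit not required.
Rule 9: sells alcoholic beverages; employees 59 < 67; operates vehicles for hire → Trade Authorization not required.

General Business Certificate, Regulatory Permit, Standard License, Trade Permit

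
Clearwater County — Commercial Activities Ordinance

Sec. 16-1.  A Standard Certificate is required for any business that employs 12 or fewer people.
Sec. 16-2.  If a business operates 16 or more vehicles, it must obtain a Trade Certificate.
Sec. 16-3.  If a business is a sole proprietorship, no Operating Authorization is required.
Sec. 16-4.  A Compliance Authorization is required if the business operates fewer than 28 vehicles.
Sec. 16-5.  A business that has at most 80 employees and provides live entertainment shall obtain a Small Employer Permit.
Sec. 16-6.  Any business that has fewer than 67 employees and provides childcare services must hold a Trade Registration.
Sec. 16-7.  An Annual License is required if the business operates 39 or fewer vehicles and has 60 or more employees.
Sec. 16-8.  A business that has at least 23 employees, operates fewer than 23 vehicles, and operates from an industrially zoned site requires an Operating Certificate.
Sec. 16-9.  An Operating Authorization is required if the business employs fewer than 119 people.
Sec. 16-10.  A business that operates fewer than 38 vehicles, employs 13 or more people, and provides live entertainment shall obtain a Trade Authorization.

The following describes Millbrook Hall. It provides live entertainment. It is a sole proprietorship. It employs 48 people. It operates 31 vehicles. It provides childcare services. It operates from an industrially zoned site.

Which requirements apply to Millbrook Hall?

Sec. 16-1. employees 48 > 12 → Standard Certificate not required.
Sec. 16-2. vehicles 31 ≥ 16 → Trade Certificate required.
Sec. 16-3. is a sole proprietorship → exempt from Operating Authorization.
Sec. 16-4. vehicles 31 ≥ 28 → Compliance Authorization not required.
Sec. 16-5. employees 48 ≤ 80; provides live entertainment → Small Employer Permit required.
Sec. 16-6. employees 48 < 67; provides childcare services → Trade Registration required.
Sec. 16-7. vehicles 31 ≤ 39; employees 48 < 60 → Annual License not required.
Sec. 16-8. employees 48 ≥ 23; vehicles 31 ≥ 23; operates from an industrially zoned site → Operating Certificate not required.
Sec. 16-9. employees 48 < 119 → Operating Authorization required.
Sec. 16-10. vehicles 31 < 38; employees 48 ≥ 13; provides live entertainment → Trade Authorization required.

Small Employer Permit, Trade Authorization, Trade Certificate, Trade Registration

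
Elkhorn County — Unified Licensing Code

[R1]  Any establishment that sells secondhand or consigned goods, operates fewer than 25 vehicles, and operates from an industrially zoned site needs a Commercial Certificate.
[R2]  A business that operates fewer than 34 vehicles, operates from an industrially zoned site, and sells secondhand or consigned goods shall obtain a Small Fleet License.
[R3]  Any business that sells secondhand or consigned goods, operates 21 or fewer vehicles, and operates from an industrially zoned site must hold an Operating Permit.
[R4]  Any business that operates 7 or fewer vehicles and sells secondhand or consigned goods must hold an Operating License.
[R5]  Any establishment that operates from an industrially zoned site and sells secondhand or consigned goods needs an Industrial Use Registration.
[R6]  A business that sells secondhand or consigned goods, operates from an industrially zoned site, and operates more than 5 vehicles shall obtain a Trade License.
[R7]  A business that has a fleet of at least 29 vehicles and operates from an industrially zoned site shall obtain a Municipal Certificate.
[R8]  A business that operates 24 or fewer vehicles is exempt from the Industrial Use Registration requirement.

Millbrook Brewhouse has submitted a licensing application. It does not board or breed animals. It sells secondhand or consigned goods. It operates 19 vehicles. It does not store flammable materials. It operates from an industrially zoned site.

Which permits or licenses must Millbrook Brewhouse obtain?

[R1] sells secondhand or consigned goods; vehicles 19 < 25; operates from an industrially zoned site → Commercial Certificate required.
[R2] vehicles 19 < 34; operates from an industrially zoned site; sells secondhand or consigned goods → Small Fleet License required.
[R3] sells secondhand or consigned goods; vehicles 19 ≤ 21; operates from an industrially zoned site → Operating Permit required.
[R4] vehicles 19 > 7; sells secondhand or consigned goods → Operating License not required.
[R5] operates from an industrially zoned site; sells secondhand or consigned goods → Industrial Use Registration required.
[R6] sells secondhand or consigned goods; operates from an industrially zoned site; vehicles 19 > 5 → Trade License required.
[R7] vehicles 19 < 29; operates from an industrially zoned site → Municipal Certificate not required.
[R8] vehicles 19 ≤ 24 → exempt from Industrial Use Registration.

Commercial Certificate, Operating Permit, Small Fleet License, Trade License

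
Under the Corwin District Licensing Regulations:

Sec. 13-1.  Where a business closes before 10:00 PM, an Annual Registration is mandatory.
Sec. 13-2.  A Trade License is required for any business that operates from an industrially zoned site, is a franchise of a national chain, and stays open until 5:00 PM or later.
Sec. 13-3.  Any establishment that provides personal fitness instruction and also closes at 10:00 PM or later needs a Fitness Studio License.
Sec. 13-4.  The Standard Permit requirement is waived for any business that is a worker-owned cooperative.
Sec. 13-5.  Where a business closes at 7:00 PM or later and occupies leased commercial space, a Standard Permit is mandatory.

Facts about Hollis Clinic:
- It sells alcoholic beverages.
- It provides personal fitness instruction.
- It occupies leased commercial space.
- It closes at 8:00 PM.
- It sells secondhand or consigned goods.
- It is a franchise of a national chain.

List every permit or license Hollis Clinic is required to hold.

Sec. 13-1. closes 8:00 PM, at/before 10:00 PM → Annual Registration required.
Sec. 13-2. occupies leased commercial space (not: operates from an industrially zoned site); is a franchise of a national chain; closes 8:00 PM, after 5:00 PM → Trade License not required.
Sec. 13-3. provides personal fitness instruction; closes 8:00 PM, at/before 10:00 PM → Fitness Studio License not required.
Sec. 13-4. is a franchise of a national chain (not: is a worker-owned cooperative) → Standard Permit exemption does not apply.
Sec. 13-5. closes 8:00 PM, after 7:00 PM; occupies leased commercial space → Standard Permit required.

Annual Registration, Standard Permit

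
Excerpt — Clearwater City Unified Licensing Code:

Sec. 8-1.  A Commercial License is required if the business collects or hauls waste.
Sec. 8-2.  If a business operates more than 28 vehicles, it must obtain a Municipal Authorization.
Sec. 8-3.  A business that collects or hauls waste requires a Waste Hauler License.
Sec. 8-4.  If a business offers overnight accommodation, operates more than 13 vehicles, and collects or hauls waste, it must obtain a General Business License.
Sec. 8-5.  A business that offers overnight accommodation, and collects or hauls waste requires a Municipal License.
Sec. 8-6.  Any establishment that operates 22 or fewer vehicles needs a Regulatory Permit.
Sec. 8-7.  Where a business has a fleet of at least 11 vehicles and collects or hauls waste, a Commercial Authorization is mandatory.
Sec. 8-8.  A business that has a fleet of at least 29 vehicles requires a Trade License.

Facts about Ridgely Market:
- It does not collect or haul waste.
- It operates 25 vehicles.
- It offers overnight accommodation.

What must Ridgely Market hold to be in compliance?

None

Sec. 8-1. does not collect or haul waste → Commercial License not required.
Sec. 8-2. vehicles 25 ≤ 28 → Municipal Authorization not required.
Sec. 8-3. does not collect or haul waste → Waste Hauler License not required.
Sec. 8-4. offers overnight accommodation; vehicles 25 > 13; does not collect or haul waste → General Business License not required.
Sec. 8-5. offers overnight accommodation; does not collect or haul waste → Municipal License not required.
Sec. 8-6. vehicles 25 > 22 → Regulatory Permit not required.
Sec. 8-7. vehicles 25 ≥ 11; does not collect or haul waste → Commercial Authorization not required.
Sec. 8-8. vehicles 25 < 29 → Trade License not required.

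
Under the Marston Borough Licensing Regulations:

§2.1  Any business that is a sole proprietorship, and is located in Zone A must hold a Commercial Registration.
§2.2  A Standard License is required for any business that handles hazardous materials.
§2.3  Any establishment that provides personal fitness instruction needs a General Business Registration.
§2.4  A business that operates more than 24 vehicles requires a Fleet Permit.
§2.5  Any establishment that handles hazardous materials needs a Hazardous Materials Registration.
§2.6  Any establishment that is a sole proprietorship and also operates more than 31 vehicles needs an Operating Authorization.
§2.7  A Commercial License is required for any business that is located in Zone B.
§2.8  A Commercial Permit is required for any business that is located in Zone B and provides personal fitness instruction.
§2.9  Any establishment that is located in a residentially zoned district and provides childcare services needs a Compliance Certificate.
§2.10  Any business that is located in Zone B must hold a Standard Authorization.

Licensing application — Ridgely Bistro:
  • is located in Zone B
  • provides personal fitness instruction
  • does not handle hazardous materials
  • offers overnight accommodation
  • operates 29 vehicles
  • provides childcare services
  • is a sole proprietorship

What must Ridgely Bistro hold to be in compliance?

§2.1 is a sole proprietorship; is located in Zone B (not: is located in Zone A) → Commercial Registration not required.
§2.2 does not handle hazardous materials → Standard License not required.
§2.3 provides personal fitness instruction → General Business Registration required.
§2.4 vehicles 29 > 24 → Fleet Permit required.
§2.5 does not handle hazardous materials → Hazardous Materials Registration not required.
§2.6 is a sole proprietorship; vehicles 29 ≤ 31 → Operating Authorization not required.
§2.7 is located in Zone B → Commercial License required.
§2.8 is located in Zone B; provides personal fitness instruction → Commercial Permit required.
§2.9 is located in Zone B (not: is located in a residentially zoned district); provides childcare services → Compliance Certificate not required.
§2.10 is located in Zone B → Standard Authorization required.

Commercial License, Commercial Permit, Fleet Permit, General Business Registration, Standard Authorization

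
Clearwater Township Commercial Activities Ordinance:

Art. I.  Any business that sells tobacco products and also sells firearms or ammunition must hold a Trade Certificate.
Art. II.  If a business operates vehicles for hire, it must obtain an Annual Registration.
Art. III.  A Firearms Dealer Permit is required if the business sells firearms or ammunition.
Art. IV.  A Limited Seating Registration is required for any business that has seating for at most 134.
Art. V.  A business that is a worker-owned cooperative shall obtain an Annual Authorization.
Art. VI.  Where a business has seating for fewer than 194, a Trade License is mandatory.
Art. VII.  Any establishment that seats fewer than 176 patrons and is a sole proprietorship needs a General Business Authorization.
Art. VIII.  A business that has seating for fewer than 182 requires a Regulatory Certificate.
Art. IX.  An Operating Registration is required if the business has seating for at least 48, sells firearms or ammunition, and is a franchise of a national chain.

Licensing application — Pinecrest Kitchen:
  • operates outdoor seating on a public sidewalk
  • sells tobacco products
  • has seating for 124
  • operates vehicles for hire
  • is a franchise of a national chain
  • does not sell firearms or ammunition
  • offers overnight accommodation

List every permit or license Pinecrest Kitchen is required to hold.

Art. I. sells tobacco products; does not sell firearms or ammunition → Trade Certificate not required.
Art. II. operates vehicles for hire → Annual Registration required.
Art. III. does not sell firearms or ammunition → Firearms Dealer Permit not required.
Art. IV. seating 124 ≤ 134 → Limited Seating Registration required.
Art. V. is a franchise of a national chain (not: is a worker-owned cooperative) → Annual Authorization not required.
Art. VI. seating 124 < 194 → Trade License required.
Art. VII. seating 124 < 176; is a franchise of a national chain (not: is a sole proprietorship) → General Business Authorization not required.
Art. VIII. seating 124 < 182 → Regulatory Certificate required.
Art. IX. seating 124 ≥ 48; does not sell firearms or ammunition; is a franchise of a national chain → Operating Registration not required.

Annual Registration, Limited Seating Registration, Regulatory Certificate, Trade License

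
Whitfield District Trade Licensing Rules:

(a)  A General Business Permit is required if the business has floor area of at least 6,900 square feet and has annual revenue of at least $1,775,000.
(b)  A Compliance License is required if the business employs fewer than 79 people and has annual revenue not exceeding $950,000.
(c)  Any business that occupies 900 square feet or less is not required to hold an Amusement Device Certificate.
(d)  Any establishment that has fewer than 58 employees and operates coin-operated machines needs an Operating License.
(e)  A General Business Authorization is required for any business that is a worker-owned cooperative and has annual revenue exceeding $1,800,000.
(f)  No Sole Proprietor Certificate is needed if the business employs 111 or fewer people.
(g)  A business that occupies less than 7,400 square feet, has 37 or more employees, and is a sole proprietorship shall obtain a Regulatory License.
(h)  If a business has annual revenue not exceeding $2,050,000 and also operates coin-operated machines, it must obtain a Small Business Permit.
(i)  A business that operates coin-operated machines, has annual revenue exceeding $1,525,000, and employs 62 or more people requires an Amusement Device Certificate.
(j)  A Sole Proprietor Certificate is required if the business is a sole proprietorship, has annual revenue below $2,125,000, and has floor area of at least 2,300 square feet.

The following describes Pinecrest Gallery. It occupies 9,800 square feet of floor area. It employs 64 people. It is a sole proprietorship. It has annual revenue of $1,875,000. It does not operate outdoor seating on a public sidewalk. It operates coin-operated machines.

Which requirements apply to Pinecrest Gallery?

Amusement Device Certificate, General Business Permit, Small Business Permit

(a) floor area 9,800 square feet ≥ 6,900 square feet; revenue $1,875,000 ≥ $1,775,000 → General Business Permit required.
(b) employees 64 < 79; revenue $1,875,000 > $950,000 → Compliance License not required.
(c) floor area 9,800 square feet > 900 square feet → Amusement Device Certificate exemption does not apply.
(d) employees 64 ≥ 58; operates coin-operated machines → Operating License not required.
(e) is a sole proprietorship (not: is a worker-owned cooperative); revenue $1,875,000 > $1,800,000 → General Business Authorization not required.
(f) employees 64 ≤ 111 → exempt from Sole Proprietor Certificate.
(g) floor area 9,800 square feet ≥ 7,400 square feet; employees 64 ≥ 37; is a sole proprietorship → Regulatory License not required.
(h) revenue $1,875,000 ≤ $2,050,000; operates coin-operated machines → Small Business Permit required.
(i) operates coin-operated machines; revenue $1,875,000 > $1,525,000; employees 64 ≥ 62 → Amusement Device Certificate required.
(j) is a sole proprietorship; revenue $1,875,000 < $2,125,000; floor area 9,800 square feet ≥ 2,300 square feet → Sole Proprietor Certificate required.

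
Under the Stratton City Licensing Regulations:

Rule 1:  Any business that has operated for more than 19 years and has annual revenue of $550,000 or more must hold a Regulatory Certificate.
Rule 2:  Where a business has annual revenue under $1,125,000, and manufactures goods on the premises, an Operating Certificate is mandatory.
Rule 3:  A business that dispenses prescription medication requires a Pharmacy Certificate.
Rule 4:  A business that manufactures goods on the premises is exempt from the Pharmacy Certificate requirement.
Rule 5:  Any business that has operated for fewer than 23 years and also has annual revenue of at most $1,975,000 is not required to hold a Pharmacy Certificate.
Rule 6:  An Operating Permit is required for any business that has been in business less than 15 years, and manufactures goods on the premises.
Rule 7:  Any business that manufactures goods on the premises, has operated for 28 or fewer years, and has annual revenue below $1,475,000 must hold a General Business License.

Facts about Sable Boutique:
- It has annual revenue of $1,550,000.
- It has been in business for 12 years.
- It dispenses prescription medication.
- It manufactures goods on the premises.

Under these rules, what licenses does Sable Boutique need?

Operating Permit

Rule 1: years in business 12 ≤ 19; revenue $1,550,000 ≥ $550,000 → Regulatory Certificate not required.
Rule 2: revenue $1,550,000 ≥ $1,125,000; manufactures goods on the premises → Operating Certificate not required.
Rule 3: dispenses prescription medication → Pharmacy Certificate required.
Rule 4: manufactures goods on the premises → exempt from Pharmacy Certificate.
Rule 5: years in business 12 < 23; revenue $1,550,000 ≤ $1,975,000 → exempt from Pharmacy Certificate.
Rule 6: years in business 12 < 15; manufactures goods on the premises → Operating Permit required.
Rule 7: manufactures goods on the premises; years in business 12 ≤ 28; revenue $1,550,000 ≥ $1,475,000 → General Business License not required.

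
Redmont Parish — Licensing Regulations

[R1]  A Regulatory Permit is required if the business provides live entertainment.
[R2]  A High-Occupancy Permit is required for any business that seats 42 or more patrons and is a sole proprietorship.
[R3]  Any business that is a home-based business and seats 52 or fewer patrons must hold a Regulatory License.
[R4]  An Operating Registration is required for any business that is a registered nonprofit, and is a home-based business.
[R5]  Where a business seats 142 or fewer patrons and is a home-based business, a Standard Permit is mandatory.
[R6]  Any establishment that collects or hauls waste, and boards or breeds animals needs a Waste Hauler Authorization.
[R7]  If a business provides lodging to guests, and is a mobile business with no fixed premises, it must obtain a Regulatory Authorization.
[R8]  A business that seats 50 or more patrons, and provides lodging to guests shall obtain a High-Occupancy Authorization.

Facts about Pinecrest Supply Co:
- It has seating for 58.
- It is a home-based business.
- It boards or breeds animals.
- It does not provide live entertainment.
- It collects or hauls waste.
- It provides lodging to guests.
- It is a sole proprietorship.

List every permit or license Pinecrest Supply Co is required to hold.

High-Occupancy Authorization, High-Occupancy Permit, Standard Permit, Waste Hauler Authorization

[R1] does not provide live entertainment → Regulatory Permit not required.
[R2] seating 58 ≥ 42; is a sole proprietorship → High-Occupancy Permit required.
[R3] is a home-based business; seating 58 > 52 → Regulatory License not required.
[R4] is a sole proprietorship (not: is a registered nonprofit); is a home-based business → Operating Registration not required.
[R5] seating 58 ≤ 142; is a home-based business → Standard Permit required.
[R6] collects or hauls waste; boards or breeds animals → Waste Hauler Authorization required.
[R7] provides lodging to guests; is a home-based business (not: is a mobile business with no fixed premises) → Regulatory Authorization not required.
[R8] seating 58 ≥ 50; provides lodging to guests → High-Occupancy Authorization required.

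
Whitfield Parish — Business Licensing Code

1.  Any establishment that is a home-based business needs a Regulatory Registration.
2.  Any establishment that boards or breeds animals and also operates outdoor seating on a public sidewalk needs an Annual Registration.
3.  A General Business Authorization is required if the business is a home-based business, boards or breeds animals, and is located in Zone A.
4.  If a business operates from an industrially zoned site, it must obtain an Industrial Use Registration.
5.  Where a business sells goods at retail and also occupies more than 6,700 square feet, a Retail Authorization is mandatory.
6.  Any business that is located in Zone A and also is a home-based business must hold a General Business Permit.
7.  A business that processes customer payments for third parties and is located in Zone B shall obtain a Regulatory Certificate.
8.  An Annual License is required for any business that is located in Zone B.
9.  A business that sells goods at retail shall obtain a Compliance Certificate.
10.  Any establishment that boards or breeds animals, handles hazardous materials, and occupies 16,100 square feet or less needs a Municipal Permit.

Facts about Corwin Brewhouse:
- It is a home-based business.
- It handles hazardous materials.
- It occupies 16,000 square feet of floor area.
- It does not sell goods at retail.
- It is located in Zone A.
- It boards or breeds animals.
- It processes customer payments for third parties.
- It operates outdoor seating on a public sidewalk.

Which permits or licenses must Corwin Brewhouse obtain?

Annual Registration, General Business Authorization, General Business Permit, Municipal Permit, Regulatory Registration

1. is a home-based business → Regulatory Registration required.
2. boards or breeds animals; operates outdoor seating on a public sidewalk → Annual Registration required.
3. is a home-based business; boards or breeds animals; is located in Zone A → General Business Authorization required.
4. is a home-based business (not: operates from an industrially zoned site) → Industrial Use Registration not required.
5. does not sell goods at retail; floor area 16,000 square feet > 6,700 square feet → Retail Authorization not required.
6. is located in Zone A; is a home-based business → General Business Permit required.
7. processes customer payments for third parties; is located in Zone A (not: is located in Zone B) → Regulatory Certificate not required.
8. is located in Zone A (not: is located in Zone B) → Annual License not required.
9. does not sell goods at retail → Compliance Certificate not required.
10. boards or breeds animals; handles hazardous materials; floor area 16,000 square feet ≤ 16,100 square feet → Municipal Permit required.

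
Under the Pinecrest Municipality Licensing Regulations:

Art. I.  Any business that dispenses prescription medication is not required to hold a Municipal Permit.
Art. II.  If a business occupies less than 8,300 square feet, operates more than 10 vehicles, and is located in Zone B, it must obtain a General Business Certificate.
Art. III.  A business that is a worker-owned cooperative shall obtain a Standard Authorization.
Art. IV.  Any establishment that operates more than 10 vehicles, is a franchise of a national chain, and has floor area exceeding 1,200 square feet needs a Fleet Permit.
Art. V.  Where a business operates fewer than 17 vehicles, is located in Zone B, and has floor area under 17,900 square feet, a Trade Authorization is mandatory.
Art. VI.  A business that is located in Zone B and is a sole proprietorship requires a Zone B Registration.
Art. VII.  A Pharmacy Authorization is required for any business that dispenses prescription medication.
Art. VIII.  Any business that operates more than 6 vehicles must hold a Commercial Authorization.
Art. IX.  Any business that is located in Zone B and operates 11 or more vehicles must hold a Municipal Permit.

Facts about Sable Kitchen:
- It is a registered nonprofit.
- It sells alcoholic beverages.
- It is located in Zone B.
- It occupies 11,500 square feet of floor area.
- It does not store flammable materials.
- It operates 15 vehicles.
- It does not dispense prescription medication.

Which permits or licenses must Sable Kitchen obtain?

Commercial Authorization, Municipal Permit, Trade Authorization

Art. I. does not dispense prescription medication → Municipal Permit exemption does not apply.
Art. II. floor area 11,500 square feet ≥ 8,300 square feet; vehicles 15 > 10; is located in Zone B → General Business Certificate not required.
Art. III. is a registered nonprofit (not: is a worker-owned cooperative) → Standard Authorization not required.
Art. IV. vehicles 15 > 10; is a registered nonprofit (not: is a franchise of a national chain); floor area 11,500 square feet > 1,200 square feet → Fleet Permit not required.
Art. V. vehicles 15 < 17; is located in Zone B; floor area 11,500 square feet < 17,900 square feet → Trade Authorization required.
Art. VI. is located in Zone B; is a registered nonprofit (not: is a sole proprietorship) → Zone B Registration not required.
Art. VII. does not dispense prescription medication → Pharmacy Authorization not required.
Art. VIII. vehicles 15 > 6 → Commercial Authorization required.
Art. IX. is located in Zone B; vehicles 15 ≥ 11 → Municipal Permit required.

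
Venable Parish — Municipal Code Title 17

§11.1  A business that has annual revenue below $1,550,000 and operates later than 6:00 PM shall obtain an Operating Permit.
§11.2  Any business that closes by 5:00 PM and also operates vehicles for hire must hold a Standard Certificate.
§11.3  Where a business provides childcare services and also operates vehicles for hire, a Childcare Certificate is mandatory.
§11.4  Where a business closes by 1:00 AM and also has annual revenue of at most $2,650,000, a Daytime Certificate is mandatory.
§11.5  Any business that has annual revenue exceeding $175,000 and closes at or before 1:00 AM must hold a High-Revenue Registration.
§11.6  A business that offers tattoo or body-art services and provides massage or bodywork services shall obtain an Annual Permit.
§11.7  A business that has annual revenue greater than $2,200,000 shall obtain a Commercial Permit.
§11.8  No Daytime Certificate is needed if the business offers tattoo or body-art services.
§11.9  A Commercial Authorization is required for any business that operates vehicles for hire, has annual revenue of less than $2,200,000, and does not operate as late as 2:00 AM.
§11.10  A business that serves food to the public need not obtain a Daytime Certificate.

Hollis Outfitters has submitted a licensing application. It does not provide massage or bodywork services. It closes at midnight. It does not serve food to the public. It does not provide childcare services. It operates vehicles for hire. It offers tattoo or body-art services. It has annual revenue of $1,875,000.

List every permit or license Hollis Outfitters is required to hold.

Commercial Authorization, High-Revenue Registration

§11.1 revenue $1,875,000 ≥ $1,550,000; closes midnight, after 6:00 PM → Operating Permit not required.
§11.2 closes midnight, after 5:00 PM; operates vehicles for hire → Standard Certificate not required.
§11.3 does not provide childcare services; operates vehicles for hire → Childcare Certificate not required.
§11.4 closes midnight, at/before 1:00 AM; revenue $1,875,000 ≤ $2,650,000 → Daytime Certificate required.
§11.5 revenue $1,875,000 > $175,000; closes midnight, at/before 1:00 AM → High-Revenue Registration required.
§11.6 offers tattoo or body-art services; does not provide massage or bodywork services → Annual Permit not required.
§11.7 revenue $1,875,000 ≤ $2,200,000 → Commercial Permit not required.
§11.8 offers tattoo or body-art services → exempt from Daytime Certificate.
§11.9 operates vehicles for hire; revenue $1,875,000 < $2,200,000; closes midnight, at/before 2:00 AM → Commercial Authorization required.
§11.10 does not serve food to the public → Daytime Certificate exemption does not apply.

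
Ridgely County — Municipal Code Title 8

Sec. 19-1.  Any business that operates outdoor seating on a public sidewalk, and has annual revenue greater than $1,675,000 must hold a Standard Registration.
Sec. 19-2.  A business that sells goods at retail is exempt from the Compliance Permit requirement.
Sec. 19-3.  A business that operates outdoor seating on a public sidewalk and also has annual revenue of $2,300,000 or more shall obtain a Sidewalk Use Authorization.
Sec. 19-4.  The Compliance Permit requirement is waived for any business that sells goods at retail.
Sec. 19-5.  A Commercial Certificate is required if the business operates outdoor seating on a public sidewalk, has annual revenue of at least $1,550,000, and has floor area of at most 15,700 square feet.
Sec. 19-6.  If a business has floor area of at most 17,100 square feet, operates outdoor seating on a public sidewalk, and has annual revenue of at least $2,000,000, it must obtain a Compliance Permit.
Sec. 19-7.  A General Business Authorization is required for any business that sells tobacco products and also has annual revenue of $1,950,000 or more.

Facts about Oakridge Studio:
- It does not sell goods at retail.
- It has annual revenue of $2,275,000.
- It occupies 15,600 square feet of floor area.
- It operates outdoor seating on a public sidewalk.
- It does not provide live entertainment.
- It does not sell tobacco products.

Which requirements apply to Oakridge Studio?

Sec. 19-1. operates outdoor seating on a public sidewalk; revenue $2,275,000 > $1,675,000 → Standard Registration required.
Sec. 19-2. does not sell goods at retail → Compliance Permit exemption does not apply.
Sec. 19-3. operates outdoor seating on a public sidewalk; revenue $2,275,000 < $2,300,000 → Sidewalk Use Authorization not required.
Sec. 19-4. does not sell goods at retail → Compliance Permit exemption does not apply.
Sec. 19-5. operates outdoor seating on a public sidewalk; revenue $2,275,000 ≥ $1,550,000; floor area 15,600 square feet ≤ 15,700 square feet → Commercial Certificate required.
Sec. 19-6. floor area 15,600 square feet ≤ 17,100 square feet; operates outdoor seating on a public sidewalk; revenue $2,275,000 ≥ $2,000,000 → Compliance Permit required.
Sec. 19-7. does not sell tobacco products; revenue $2,275,000 ≥ $1,950,000 → General Business Authorization not required.

Commercial Certificate, Compliance Permit, Standard Registration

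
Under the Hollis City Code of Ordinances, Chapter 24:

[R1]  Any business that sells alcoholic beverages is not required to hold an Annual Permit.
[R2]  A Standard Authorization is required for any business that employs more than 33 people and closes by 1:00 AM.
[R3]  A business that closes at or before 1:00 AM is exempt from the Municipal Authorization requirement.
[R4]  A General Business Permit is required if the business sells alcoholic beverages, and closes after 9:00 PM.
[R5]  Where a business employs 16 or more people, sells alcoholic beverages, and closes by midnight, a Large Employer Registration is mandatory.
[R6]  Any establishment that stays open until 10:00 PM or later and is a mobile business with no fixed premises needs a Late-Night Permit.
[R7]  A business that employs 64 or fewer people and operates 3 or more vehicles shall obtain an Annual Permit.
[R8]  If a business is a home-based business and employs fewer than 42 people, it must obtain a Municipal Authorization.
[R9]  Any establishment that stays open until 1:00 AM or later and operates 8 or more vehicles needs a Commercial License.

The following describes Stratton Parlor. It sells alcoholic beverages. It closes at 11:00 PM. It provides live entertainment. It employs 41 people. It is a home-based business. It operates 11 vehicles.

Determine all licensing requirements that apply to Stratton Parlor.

[R1] sells alcoholic beverages → exempt from Annual Permit.
[R2] employees 41 > 33; closes 11:00 PM, at/before 1:00 AM → Standard Authorization required.
[R3] closes 11:00 PM, at/before 1:00 AM → exempt from Municipal Authorization.
[R4] sells alcoholic beverages; closes 11:00 PM, after 9:00 PM → General Business Permit required.
[R5] employees 41 ≥ 16; sells alcoholic beverages; closes 11:00 PM, at/before midnight → Large Employer Registration required.
[R6] closes 11:00 PM, after 10:00 PM; is a home-based business (not: is a mobile business with no fixed premises) → Late-Night Permit not required.
[R7] employees 41 ≤ 64; vehicles 11 ≥ 3 → Annual Permit required.
[R8] is a home-based business; employees 41 < 42 → Municipal Authorization required.
[R9] closes 11:00 PM, at/before 1:00 AM; vehicles 11 ≥ 8 → Commercial License not required.

General Business Permit, Large Employer Registration, Standard Authorization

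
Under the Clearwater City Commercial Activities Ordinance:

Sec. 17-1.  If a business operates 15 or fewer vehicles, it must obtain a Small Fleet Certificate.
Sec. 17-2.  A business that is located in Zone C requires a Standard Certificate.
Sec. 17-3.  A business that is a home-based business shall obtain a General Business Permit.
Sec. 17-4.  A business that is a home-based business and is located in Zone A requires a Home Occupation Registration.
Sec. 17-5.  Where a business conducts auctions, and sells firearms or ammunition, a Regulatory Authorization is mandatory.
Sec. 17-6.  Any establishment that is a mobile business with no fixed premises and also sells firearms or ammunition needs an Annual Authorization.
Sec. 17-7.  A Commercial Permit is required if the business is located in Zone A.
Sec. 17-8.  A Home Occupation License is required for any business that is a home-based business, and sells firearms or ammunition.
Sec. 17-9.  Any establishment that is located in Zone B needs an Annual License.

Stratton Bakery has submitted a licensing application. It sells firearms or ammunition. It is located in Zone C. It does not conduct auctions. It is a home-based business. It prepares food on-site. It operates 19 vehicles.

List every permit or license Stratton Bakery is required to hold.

Sec. 17-1. vehicles 19 > 15 → Small Fleet Certificate not required.
Sec. 17-2. is located in Zone C → Standard Certificate required.
Sec. 17-3. is a home-based business → General Business Permit required.
Sec. 17-4. is a home-based business; is located in Zone C (not: is located in Zone A) → Home Occupation Registration not required.
Sec. 17-5. does not conduct auctions; sells firearms or ammunition → Regulatory Authorization not required.
Sec. 17-6. is a home-based business (not: is a mobile business with no fixed premises); sells firearms or ammunition → Annual Authorization not required.
Sec. 17-7. is located in Zone C (not: is located in Zone A) → Commercial Permit not required.
Sec. 17-8. is a home-based business; sells firearms or ammunition → Home Occupation License required.
Sec. 17-9. is located in Zone C (not: is located in Zone B) → Annual License not required.

General Business Permit, Home Occupation License, Standard Certificate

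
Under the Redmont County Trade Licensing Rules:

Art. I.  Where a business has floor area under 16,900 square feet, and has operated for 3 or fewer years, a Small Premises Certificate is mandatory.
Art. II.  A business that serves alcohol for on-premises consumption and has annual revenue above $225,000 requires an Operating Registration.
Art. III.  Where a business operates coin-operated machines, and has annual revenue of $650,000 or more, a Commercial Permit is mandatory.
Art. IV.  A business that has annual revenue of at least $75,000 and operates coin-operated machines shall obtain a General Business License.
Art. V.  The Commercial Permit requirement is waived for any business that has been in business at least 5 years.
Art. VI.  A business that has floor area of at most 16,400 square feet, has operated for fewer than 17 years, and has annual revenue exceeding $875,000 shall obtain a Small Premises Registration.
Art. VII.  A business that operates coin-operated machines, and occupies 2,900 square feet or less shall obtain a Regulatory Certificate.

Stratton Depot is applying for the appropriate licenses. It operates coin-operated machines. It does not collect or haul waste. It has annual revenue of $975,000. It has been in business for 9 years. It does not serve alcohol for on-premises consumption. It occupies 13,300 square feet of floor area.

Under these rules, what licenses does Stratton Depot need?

General Business License, Small Premises Registration

Art. I. floor area 13,300 square feet < 16,900 square feet; years in business 9 > 3 → Small Premises Certificate not required.
Art. II. does not serve alcohol for on-premises consumption; revenue $975,000 > $225,000 → Operating Registration not required.
Art. III. operates coin-operated machines; revenue $975,000 ≥ $650,000 → Commercial Permit required.
Art. IV. revenue $975,000 ≥ $75,000; operates coin-operated machines → General Business License required.
Art. V. years in business 9 ≥ 5 → exempt from Commercial Permit.
Art. VI. floor area 13,300 square feet ≤ 16,400 square feet; years in business 9 < 17; revenue $975,000 > $875,000 → Small Premises Registration required.
Art. VII. operates coin-operated machines; floor area 13,300 square feet > 2,900 square feet → Regulatory Certificate not required.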